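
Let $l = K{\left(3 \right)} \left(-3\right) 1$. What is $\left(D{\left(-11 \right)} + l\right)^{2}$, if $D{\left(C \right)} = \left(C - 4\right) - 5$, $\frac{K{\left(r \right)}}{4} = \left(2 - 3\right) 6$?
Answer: $2704$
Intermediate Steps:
$K{\left(r \right)} = -24$ ($K{\left(r \right)} = 4 \left(2 - 3\right) 6 = 4 \left(\left(-1\right) 6\right) = 4 \left(-6\right) = -24$)
$D{\left(C \right)} = -9 + C$ ($D{\left(C \right)} = \left(-4 + C\right) - 5 = -9 + C$)
$l = 72$ ($l = \left(-24\right) \left(-3\right) 1 = 72 \cdot 1 = 72$)
$\left(D{\left(-11 \right)} + l\right)^{2} = \left(\left(-9 - 11\right) + 72\right)^{2} = \left(-20 + 72\right)^{2} = 52^{2} = 2704$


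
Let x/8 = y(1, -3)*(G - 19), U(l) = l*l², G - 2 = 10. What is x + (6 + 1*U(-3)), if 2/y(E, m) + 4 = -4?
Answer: -7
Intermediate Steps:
G = 12 (G = 2 + 10 = 12)
y(E, m) = -¼ (y(E, m) = 2/(-4 - 4) = 2/(-8) = 2*(-⅛) = -¼)
U(l) = l³
x = 14 (x = 8*(-(12 - 19)/4) = 8*(-¼*(-7)) = 8*(7/4) = 14)
x + (6 + 1*U(-3)) = 14 + (6 + 1*(-3)³) = 14 + (6 + 1*(-27)) = 14 + (6 - 27) = 14 - 21 = -7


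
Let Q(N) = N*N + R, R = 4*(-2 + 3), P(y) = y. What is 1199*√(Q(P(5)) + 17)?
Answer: 1199*√46 ≈ 8132.0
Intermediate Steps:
R = 4 (R = 4*1 = 4)
Q(N) = 4 + N² (Q(N) = N*N + 4 = N² + 4 = 4 + N²)
1199*√(Q(P(5)) + 17) = 1199*√((4 + 5²) + 17) = 1199*√((4 + 25) + 17) = 1199*√(29 + 17) = 1199*√46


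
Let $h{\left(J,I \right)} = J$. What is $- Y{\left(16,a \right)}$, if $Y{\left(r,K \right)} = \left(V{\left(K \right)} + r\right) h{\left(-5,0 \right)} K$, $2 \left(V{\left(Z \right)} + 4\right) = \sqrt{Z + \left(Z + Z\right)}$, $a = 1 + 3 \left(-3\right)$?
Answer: $-480 - 40 i \sqrt{6} \approx -480.0 - 97.98 i$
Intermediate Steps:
$a = -8$ ($a = 1 - 9 = -8$)
$V{\left(Z \right)} = -4 + \frac{\sqrt{3} \sqrt{Z}}{2}$ ($V{\left(Z \right)} = -4 + \frac{\sqrt{Z + \left(Z + Z\right)}}{2} = -4 + \frac{\sqrt{Z + 2 Z}}{2} = -4 + \frac{\sqrt{3 Z}}{2} = -4 + \frac{\sqrt{3} \sqrt{Z}}{2}$)
$Y{\left(r,K \right)} = - 5 K \left(-4 + r + \frac{\sqrt{3} \sqrt{K}}{2}\right)$ ($Y{\left(r,K \right)} = \left(\left(-4 + \frac{\sqrt{3} \sqrt{K}}{2}\right) + r\right) \left(- 5 K\right) = \left(-4 + r + \frac{\sqrt{3} \sqrt{K}}{2}\right) \left(- 5 K\right) = - 5 K \left(-4 + r + \frac{\sqrt{3} \sqrt{K}}{2}\right)$)
$- Y{\left(16,a \right)} = - \frac{\left(-5\right) \left(-8\right) \left(-8 + 2 \cdot 16 + \sqrt{3} \sqrt{-8}\right)}{2} = - \frac{\left(-5\right) \left(-8\right) \left(-8 + 32 + \sqrt{3} \cdot 2 i \sqrt{2}\right)}{2} = - \frac{\left(-5\right) \left(-8\right) \left(-8 + 32 + 2 i \sqrt{6}\right)}{2} = - \frac{\left(-5\right) \left(-8\right) \left(24 + 2 i \sqrt{6}\right)}{2} = - (480 + 40 i \sqrt{6}) = -480 - 40 i \sqrt{6}$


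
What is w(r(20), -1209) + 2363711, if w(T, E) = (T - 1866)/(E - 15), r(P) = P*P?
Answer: 1446591865/612 ≈ 2.3637e+6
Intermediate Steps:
r(P) = P²
w(T, E) = (-1866 + T)/(-15 + E)
w(r(20), -1209) + 2363711 = (-1866 + 20²)/(-15 - 1209) + 2363711 = (-1866 + 400)/(-1224) + 2363711 = -1/1224*(-1466) + 2363711 = 733/612 + 2363711 = 1446591865/612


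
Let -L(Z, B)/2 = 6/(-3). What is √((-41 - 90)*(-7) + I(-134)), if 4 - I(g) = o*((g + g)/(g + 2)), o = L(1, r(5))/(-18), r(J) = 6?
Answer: √9031143/99 ≈ 30.355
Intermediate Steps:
L(Z, B) = 4 (L(Z, B) = -12/(-3) = -12*(-1)/3 = -2*(-2) = 4)
o = -2/9 (o = 4/(-18) = 4*(-1/18) = -2/9 ≈ -0.22222)
I(g) = 4 + 4*g/(9*(2 + g)) (I(g) = 4 - (-2)*(g + g)/(g + 2)/9 = 4 - (-2)*(2*g)/(2 + g)/9 = 4 - (-2)*2*g/(2 + g)/9 = 4 - (-4)*g/(9*(2 + g)) = 4 + 4*g/(9*(2 + g)))
√((-41 - 90)*(-7) + I(-134)) = √((-41 - 90)*(-7) + 8*(9 + 5*(-134))/(9*(2 - 134))) = √(-131*(-7) + (8/9)*(9 - 670)/(-132)) = √(917 + (8/9)*(-1/132)*(-661)) = √(917 + 1322/297) = √(273671/297) = √9031143/99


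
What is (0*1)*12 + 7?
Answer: 7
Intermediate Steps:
(0*1)*12 + 7 = 0*12 + 7 = 0 + 7 = 7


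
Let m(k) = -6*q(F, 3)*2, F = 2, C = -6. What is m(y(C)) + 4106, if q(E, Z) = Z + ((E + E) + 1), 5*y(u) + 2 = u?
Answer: 4010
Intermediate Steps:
y(u) = -⅖ + u/5
q(E, Z) = 1 + Z + 2*E (q(E, Z) = Z + (2*E + 1) = Z + (1 + 2*E) = 1 + Z + 2*E)
m(k) = -96 (m(k) = -6*(1 + 3 + 2*2)*2 = -6*(1 + 3 + 4)*2 = -6*8*2 = -48*2 = -96)
m(y(C)) + 4106 = -96 + 4106 = 4010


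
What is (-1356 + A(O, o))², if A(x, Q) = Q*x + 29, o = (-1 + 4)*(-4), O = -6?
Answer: 1575025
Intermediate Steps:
o = -12 (o = 3*(-4) = -12)
A(x, Q) = 29 + Q*x
(-1356 + A(O, o))² = (-1356 + (29 - 12*(-6)))² = (-1356 + (29 + 72))² = (-1356 + 101)² = (-1255)² = 1575025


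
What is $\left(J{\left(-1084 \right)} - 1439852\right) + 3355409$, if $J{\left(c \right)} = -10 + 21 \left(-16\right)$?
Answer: $1915211$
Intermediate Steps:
$J{\left(c \right)} = -346$ ($J{\left(c \right)} = -10 - 336 = -346$)
$\left(J{\left(-1084 \right)} - 1439852\right) + 3355409 = \left(-346 - 1439852\right) + 3355409 = -1440198 + 3355409 = 1915211$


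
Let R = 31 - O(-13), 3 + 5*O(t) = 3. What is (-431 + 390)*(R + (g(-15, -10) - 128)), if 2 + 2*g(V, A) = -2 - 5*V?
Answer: 5043/2 ≈ 2521.5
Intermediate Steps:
O(t) = 0 (O(t) = -⅗ + (⅕)*3 = -⅗ + ⅗ = 0)
g(V, A) = -2 - 5*V/2 (g(V, A) = -1 + (-2 - 5*V)/2 = -1 + (-1 - 5*V/2) = -2 - 5*V/2)
R = 31 (R = 31 - 1*0 = 31 + 0 = 31)
(-431 + 390)*(R + (g(-15, -10) - 128)) = (-431 + 390)*(31 + ((-2 - 5/2*(-15)) - 128)) = -41*(31 + ((-2 + 75/2) - 128)) = -41*(31 + (71/2 - 128)) = -41*(31 - 185/2) = -41*(-123/2) = 5043/2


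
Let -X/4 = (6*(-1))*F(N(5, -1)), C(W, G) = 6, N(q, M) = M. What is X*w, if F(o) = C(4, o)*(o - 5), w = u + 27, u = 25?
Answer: -44928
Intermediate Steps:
w = 52 (w = 25 + 27 = 52)
F(o) = -30 + 6*o (F(o) = 6*(o - 5) = 6*(-5 + o) = -30 + 6*o)
X = -864 (X = -4*6*(-1)*(-30 + 6*(-1)) = -(-24)*(-30 - 6) = -(-24)*(-36) = -4*216 = -864)
X*w = -864*52 = -44928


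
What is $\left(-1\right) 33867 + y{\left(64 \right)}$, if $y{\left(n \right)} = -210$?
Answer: $-34077$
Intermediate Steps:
$\left(-1\right) 33867 + y{\left(64 \right)} = \left(-1\right) 33867 - 210 = -33867 - 210 = -34077$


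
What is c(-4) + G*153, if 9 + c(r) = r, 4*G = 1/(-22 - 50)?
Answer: -433/32 ≈ -13.531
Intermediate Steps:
G = -1/288 (G = 1/(4*(-22 - 50)) = (¼)/(-72) = (¼)*(-1/72) = -1/288 ≈ -0.0034722)
c(r) = -9 + r
c(-4) + G*153 = (-9 - 4) - 1/288*153 = -13 - 17/32 = -433/32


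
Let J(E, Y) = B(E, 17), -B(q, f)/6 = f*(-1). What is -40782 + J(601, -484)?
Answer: -40680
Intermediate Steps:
B(q, f) = 6*f (B(q, f) = -6*f*(-1) = -(-6)*f = 6*f)
J(E, Y) = 102 (J(E, Y) = 6*17 = 102)
-40782 + J(601, -484) = -40782 + 102 = -40680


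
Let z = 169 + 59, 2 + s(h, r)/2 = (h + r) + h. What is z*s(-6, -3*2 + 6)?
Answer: -6384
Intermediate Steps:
s(h, r) = -4 + 2*r + 4*h (s(h, r) = -4 + 2*((h + r) + h) = -4 + 2*(r + 2*h) = -4 + (2*r + 4*h) = -4 + 2*r + 4*h)
z = 228
z*s(-6, -3*2 + 6) = 228*(-4 + 2*(-3*2 + 6) + 4*(-6)) = 228*(-4 + 2*(-6 + 6) - 24) = 228*(-4 + 2*0 - 24) = 228*(-4 + 0 - 24) = 228*(-28) = -6384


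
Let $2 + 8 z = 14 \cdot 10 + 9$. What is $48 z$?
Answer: $882$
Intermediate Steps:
$z = \frac{147}{8}$ ($z = - \frac{1}{4} + \frac{14 \cdot 10 + 9}{8} = - \frac{1}{4} + \frac{140 + 9}{8} = - \frac{1}{4} + \frac{1}{8} \cdot 149 = - \frac{1}{4} + \frac{149}{8} = \frac{147}{8} \approx 18.375$)
$48 z = 48 \cdot \frac{147}{8} = 882$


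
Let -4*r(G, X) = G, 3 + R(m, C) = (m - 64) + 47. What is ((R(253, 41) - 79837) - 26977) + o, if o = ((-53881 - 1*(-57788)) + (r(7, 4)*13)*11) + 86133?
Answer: -67165/4 ≈ -16791.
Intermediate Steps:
R(m, C) = -20 + m (R(m, C) = -3 + ((m - 64) + 47) = -3 + ((-64 + m) + 47) = -3 + (-17 + m) = -20 + m)
r(G, X) = -G/4
o = 359159/4 (o = ((-53881 - 1*(-57788)) + (-¼*7*13)*11) + 86133 = ((-53881 + 57788) - 7/4*13*11) + 86133 = (3907 - 91/4*11) + 86133 = (3907 - 1001/4) + 86133 = 14627/4 + 86133 = 359159/4 ≈ 89790.)
((R(253, 41) - 79837) - 26977) + o = (((-20 + 253) - 79837) - 26977) + 359159/4 = ((233 - 79837) - 26977) + 359159/4 = (-79604 - 26977) + 359159/4 = -106581 + 359159/4 = -67165/4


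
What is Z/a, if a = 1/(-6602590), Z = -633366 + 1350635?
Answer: -4735833126710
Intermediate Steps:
Z = 717269
a = -1/6602590 ≈ -1.5146e-7
Z/a = 717269/(-1/6602590) = 717269*(-6602590) = -4735833126710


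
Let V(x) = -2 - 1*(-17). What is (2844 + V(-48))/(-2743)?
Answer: -2859/2743 ≈ -1.0423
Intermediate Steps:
V(x) = 15 (V(x) = -2 + 17 = 15)
(2844 + V(-48))/(-2743) = (2844 + 15)/(-2743) = 2859*(-1/2743) = -2859/2743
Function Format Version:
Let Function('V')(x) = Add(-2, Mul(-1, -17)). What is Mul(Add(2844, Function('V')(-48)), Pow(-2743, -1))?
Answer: Rational(-2859, 2743) ≈ -1.0423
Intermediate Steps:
Function('V')(x) = 15 (Function('V')(x) = Add(-2, 17) = 15)
Mul(Add(2844, Function('V')(-48)), Pow(-2743, -1)) = Mul(Add(2844, 15), Pow(-2743, -1)) = Mul(2859, Rational(-1, 2743)) = Rational(-2859, 2743)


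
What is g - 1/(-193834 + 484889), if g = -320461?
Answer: -93271776356/291055 ≈ -3.2046e+5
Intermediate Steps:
g - 1/(-193834 + 484889) = -320461 - 1/(-193834 + 484889) = -320461 - 1/291055 = -93271776356/291055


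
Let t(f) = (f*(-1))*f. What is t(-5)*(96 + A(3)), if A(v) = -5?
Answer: -2275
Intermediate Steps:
t(f) = -f**2 (t(f) = (-f)*f = -f**2)
t(-5)*(96 + A(3)) = (-1*(-5)**2)*(96 - 5) = -1*25*91 = -25*91 = -2275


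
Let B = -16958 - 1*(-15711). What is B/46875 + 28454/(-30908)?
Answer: -686161763/724406250 ≈ -0.94721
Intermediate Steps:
B = -1247 (B = -16958 + 15711 = -1247)
B/46875 + 28454/(-30908) = -1247/46875 + 28454/(-30908) = -1247*1/46875 + 28454*(-1/30908) = -1247/46875 - 14227/15454 = -686161763/724406250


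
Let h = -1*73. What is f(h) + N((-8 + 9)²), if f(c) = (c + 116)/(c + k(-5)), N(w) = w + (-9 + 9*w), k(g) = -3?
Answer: 33/76 ≈ 0.43421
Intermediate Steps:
h = -73
N(w) = -9 + 10*w
f(c) = (116 + c)/(-3 + c) (f(c) = (c + 116)/(c - 3) = (116 + c)/(-3 + c))
f(h) + N((-8 + 9)²) = (116 - 73)/(-3 - 73) + (-9 + 10*(-8 + 9)²) = 43/(-76) + (-9 + 10*1²) = -1/76*43 + (-9 + 10*1) = -43/76 + (-9 + 10) = -43/76 + 1 = 33/76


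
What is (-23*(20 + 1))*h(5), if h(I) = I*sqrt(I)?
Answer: -2415*sqrt(5) ≈ -5400.1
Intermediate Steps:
h(I) = I**(3/2)
(-23*(20 + 1))*h(5) = (-23*(20 + 1))*5**(3/2) = (-23*21)*(5*sqrt(5)) = -2415*sqrt(5)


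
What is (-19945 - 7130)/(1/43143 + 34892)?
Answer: -1168096725/1505345557 ≈ -0.77597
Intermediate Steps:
(-19945 - 7130)/(1/43143 + 34892) = -27075/(1/43143 + 34892) = -27075/1505345557/43143 = -27075*43143/1505345557 = -1168096725/1505345557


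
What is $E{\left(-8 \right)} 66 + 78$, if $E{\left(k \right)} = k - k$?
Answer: $78$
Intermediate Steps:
$E{\left(k \right)} = 0$
$E{\left(-8 \right)} 66 + 78 = 0 \cdot 66 + 78 = 0 + 78 = 78$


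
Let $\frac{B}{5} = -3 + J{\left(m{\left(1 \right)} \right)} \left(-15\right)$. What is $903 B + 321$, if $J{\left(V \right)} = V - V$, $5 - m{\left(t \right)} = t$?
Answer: $-13224$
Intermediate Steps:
$m{\left(t \right)} = 5 - t$
$J{\left(V \right)} = 0$
$B = -15$ ($B = 5 \left(-3 + 0 \left(-15\right)\right) = 5 \left(-3 + 0\right) = 5 \left(-3\right) = -15$)
$903 B + 321 = 903 \left(-15\right) + 321 = -13545 + 321 = -13224$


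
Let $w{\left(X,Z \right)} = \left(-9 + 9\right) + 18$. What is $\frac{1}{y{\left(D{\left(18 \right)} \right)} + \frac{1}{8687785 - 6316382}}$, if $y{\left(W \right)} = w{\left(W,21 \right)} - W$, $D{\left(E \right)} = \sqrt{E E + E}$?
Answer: $- \frac{101223941762765}{101223854020853} - \frac{16870656565227 \sqrt{38}}{101223854020853} \approx -2.0274$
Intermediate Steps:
$w{\left(X,Z \right)} = 18$ ($w{\left(X,Z \right)} = 0 + 18 = 18$)
$D{\left(E \right)} = \sqrt{E + E^{2}}$ ($D{\left(E \right)} = \sqrt{E^{2} + E} = \sqrt{E + E^{2}}$)
$y{\left(W \right)} = 18 - W$
$\frac{1}{y{\left(D{\left(18 \right)} \right)} + \frac{1}{8687785 - 6316382}} = \frac{1}{\left(18 - \sqrt{18 \left(1 + 18\right)}\right) + \frac{1}{8687785 - 6316382}} = \frac{1}{\left(18 - \sqrt{18 \cdot 19}\right) + \frac{1}{2371403}} = \frac{1}{\left(18 - \sqrt{342}\right) + \frac{1}{2371403}} = \frac{1}{\left(18 - 3 \sqrt{38}\right) + \frac{1}{2371403}} = \frac{1}{\frac{42685255}{2371403} - 3 \sqrt{38}}$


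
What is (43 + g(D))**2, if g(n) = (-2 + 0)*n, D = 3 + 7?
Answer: 529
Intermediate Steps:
D = 10
g(n) = -2*n
(43 + g(D))**2 = (43 - 2*10)**2 = (43 - 20)**2 = 23**2 = 529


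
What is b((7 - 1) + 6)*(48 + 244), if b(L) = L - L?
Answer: 0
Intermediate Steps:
b(L) = 0
b((7 - 1) + 6)*(48 + 244) = 0*(48 + 244) = 0*292 = 0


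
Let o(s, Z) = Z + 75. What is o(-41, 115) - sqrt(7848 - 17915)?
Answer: 190 - I*sqrt(10067) ≈ 190.0 - 100.33*I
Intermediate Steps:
o(s, Z) = 75 + Z
o(-41, 115) - sqrt(7848 - 17915) = (75 + 115) - sqrt(7848 - 17915) = 190 - sqrt(-10067) = 190 - I*sqrt(10067)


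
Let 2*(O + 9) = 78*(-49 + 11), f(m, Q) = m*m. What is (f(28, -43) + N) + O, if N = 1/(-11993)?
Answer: -8479052/11993 ≈ -707.00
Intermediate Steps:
f(m, Q) = m²
N = -1/11993 ≈ -8.3382e-5
O = -1491 (O = -9 + (78*(-49 + 11))/2 = -9 + (78*(-38))/2 = -9 + (½)*(-2964) = -9 - 1482 = -1491)
(f(28, -43) + N) + O = (28² - 1/11993) - 1491 = (784 - 1/11993) - 1491 = 9402511/11993 - 1491 = -8479052/11993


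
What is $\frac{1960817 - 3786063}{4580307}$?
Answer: $- \frac{1825246}{4580307} \approx -0.3985$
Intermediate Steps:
$\frac{1960817 - 3786063}{4580307} = \left(1960817 - 3786063\right) \frac{1}{4580307} = \left(-1825246\right) \frac{1}{4580307} = - \frac{1825246}{4580307}$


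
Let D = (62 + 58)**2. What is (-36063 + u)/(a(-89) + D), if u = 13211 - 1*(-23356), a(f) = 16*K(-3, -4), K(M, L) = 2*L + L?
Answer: 21/592 ≈ 0.035473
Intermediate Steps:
K(M, L) = 3*L
a(f) = -192 (a(f) = 16*(3*(-4)) = 16*(-12) = -192)
u = 36567 (u = 13211 + 23356 = 36567)
D = 14400 (D = 120**2 = 14400)
(-36063 + u)/(a(-89) + D) = (-36063 + 36567)/(-192 + 14400) = 504/14208 = 504*(1/14208) = 21/592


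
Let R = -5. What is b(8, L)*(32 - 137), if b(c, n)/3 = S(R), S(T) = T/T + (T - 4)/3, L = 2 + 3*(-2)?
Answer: 630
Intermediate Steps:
L = -4 (L = 2 - 6 = -4)
S(T) = -⅓ + T/3 (S(T) = 1 + (-4 + T)*(⅓) = 1 + (-4/3 + T/3) = -⅓ + T/3)
b(c, n) = -6 (b(c, n) = 3*(-⅓ + (⅓)*(-5)) = 3*(-⅓ - 5/3) = 3*(-2) = -6)
b(8, L)*(32 - 137) = -6*(32 - 137) = -6*(-105) = 630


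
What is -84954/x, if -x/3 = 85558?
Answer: 14159/42779 ≈ 0.33098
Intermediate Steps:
x = -256674 (x = -3*85558 = -256674)
-84954/x = -84954/(-256674) = -84954*(-1/256674) = 14159/42779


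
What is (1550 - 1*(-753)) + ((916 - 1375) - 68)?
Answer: 1776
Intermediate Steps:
(1550 - 1*(-753)) + ((916 - 1375) - 68) = (1550 + 753) + (-459 - 68) = 2303 - 527 = 1776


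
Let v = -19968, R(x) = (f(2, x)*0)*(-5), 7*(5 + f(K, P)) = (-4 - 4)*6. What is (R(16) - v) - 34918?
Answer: -14950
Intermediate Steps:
f(K, P) = -83/7 (f(K, P) = -5 + ((-4 - 4)*6)/7 = -5 + (-8*6)/7 = -5 + (⅐)*(-48) = -5 - 48/7 = -83/7)
R(x) = 0 (R(x) = -83/7*0*(-5) = 0*(-5) = 0)
(R(16) - v) - 34918 = (0 - 1*(-19968)) - 34918 = (0 + 19968) - 34918 = 19968 - 34918 = -14950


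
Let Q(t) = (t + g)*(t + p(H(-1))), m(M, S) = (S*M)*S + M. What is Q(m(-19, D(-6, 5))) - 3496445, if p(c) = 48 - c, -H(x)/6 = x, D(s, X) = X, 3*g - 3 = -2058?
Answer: -2963537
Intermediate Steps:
g = -685 (g = 1 + (⅓)*(-2058) = 1 - 686 = -685)
H(x) = -6*x
m(M, S) = M + M*S² (m(M, S) = (M*S)*S + M = M*S² + M = M + M*S²)
Q(t) = (-685 + t)*(42 + t) (Q(t) = (t - 685)*(t + (48 - (-6)*(-1))) = (-685 + t)*(t + (48 - 1*6)) = (-685 + t)*(t + (48 - 6)) = (-685 + t)*(t + 42) = (-685 + t)*(42 + t))
Q(m(-19, D(-6, 5))) - 3496445 = (-28770 + (-19*(1 + 5²))² - (-12217)*(1 + 5²)) - 3496445 = (-28770 + (-19*(1 + 25))² - (-12217)*(1 + 25)) - 3496445 = (-28770 + (-19*26)² - (-12217)*26) - 3496445 = (-28770 + (-494)² - 643*(-494)) - 3496445 = (-28770 + 244036 + 317642) - 3496445 = 532908 - 3496445 = -2963537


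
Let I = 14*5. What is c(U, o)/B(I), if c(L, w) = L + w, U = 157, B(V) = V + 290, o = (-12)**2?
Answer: 301/360 ≈ 0.83611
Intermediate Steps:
I = 70
o = 144
B(V) = 290 + V
c(U, o)/B(I) = (157 + 144)/(290 + 70) = 301/360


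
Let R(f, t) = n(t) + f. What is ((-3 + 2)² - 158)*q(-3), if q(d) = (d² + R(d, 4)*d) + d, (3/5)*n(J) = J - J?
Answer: -2355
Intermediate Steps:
n(J) = 0 (n(J) = 5*(J - J)/3 = (5/3)*0 = 0)
R(f, t) = f (R(f, t) = 0 + f = f)
q(d) = d + 2*d² (q(d) = (d² + d*d) + d = (d² + d²) + d = 2*d² + d = d + 2*d²)
((-3 + 2)² - 158)*q(-3) = ((-3 + 2)² - 158)*(-3*(1 + 2*(-3))) = ((-1)² - 158)*(-3*(1 - 6)) = (1 - 158)*(-3*(-5)) = -157*15 = -2355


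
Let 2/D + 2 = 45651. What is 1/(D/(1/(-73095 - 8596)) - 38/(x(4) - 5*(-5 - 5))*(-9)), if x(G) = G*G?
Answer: 502139/804791 ≈ 0.62394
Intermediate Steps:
x(G) = G**2
D = 2/45649 (D = 2/(-2 + 45651) = 2/45649 ≈ 4.3813e-5)
1/(D/(1/(-73095 - 8596)) - 38/(x(4) - 5*(-5 - 5))*(-9)) = 1/(2/(45649*(1/(-73095 - 8596))) - 38/(4**2 - 5*(-5 - 5))*(-9)) = 1/(2/(45649*(1/(-81691))) - 38/(16 - 5*(-10))*(-9)) = 1/(2/(45649*(-1/81691)) - 38/(16 + 50)*(-9)) = 1/((2/45649)*(-81691) - 38/66*(-9)) = 1/(-163382/45649 - 38*1/66*(-9)) = 1/(-163382/45649 - 19/33*(-9)) = 1/(-163382/45649 + 57/11) = 1/(804791/502139) = 502139/804791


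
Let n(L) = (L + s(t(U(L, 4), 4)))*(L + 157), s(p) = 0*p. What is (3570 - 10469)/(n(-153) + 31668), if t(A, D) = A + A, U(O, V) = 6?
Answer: -6899/31056 ≈ -0.22215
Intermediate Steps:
t(A, D) = 2*A
s(p) = 0
n(L) = L*(157 + L) (n(L) = (L + 0)*(L + 157) = L*(157 + L))
(3570 - 10469)/(n(-153) + 31668) = (3570 - 10469)/(-153*(157 - 153) + 31668) = -6899/(-153*4 + 31668) = -6899/(-612 + 31668) = -6899/31056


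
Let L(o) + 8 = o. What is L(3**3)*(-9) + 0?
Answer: -171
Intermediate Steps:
L(o) = -8 + o
L(3**3)*(-9) + 0 = (-8 + 3**3)*(-9) + 0 = (-8 + 27)*(-9) + 0 = 19*(-9) + 0 = -171 + 0 = -171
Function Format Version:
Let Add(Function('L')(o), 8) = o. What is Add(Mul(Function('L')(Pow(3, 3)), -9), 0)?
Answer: -171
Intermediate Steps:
Function('L')(o) = Add(-8, o)
Add(Mul(Function('L')(Pow(3, 3)), -9), 0) = Add(Mul(Add(-8, Pow(3, 3)), -9), 0) = Add(Mul(Add(-8, 27), -9), 0) = Add(Mul(19, -9), 0) = Add(-171, 0) = -171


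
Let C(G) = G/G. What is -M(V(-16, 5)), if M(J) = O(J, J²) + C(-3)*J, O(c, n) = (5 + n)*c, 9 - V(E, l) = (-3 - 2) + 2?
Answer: -1800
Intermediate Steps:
V(E, l) = 12 (V(E, l) = 9 - ((-3 - 2) + 2) = 9 - (-5 + 2) = 9 - 1*(-3) = 9 + 3 = 12)
C(G) = 1
O(c, n) = c*(5 + n)
M(J) = J + J*(5 + J²) (M(J) = J*(5 + J²) + 1*J = J*(5 + J²) + J = J + J*(5 + J²))
-M(V(-16, 5)) = -12*(6 + 12²) = -12*(6 + 144) = -12*150 = -1*1800 = -1800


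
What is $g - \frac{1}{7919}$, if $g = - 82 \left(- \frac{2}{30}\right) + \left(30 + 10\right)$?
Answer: $\frac{5400743}{118785} \approx 45.467$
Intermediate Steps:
$g = \frac{682}{15}$ ($g = - 82 \left(\left(-2\right) \frac{1}{30}\right) + 40 = \left(-82\right) \left(- \frac{1}{15}\right) + 40 = \frac{82}{15} + 40 = \frac{682}{15} \approx 45.467$)
$g - \frac{1}{7919} = \frac{682}{15} - \frac{1}{7919} = \frac{5400743}{118785}$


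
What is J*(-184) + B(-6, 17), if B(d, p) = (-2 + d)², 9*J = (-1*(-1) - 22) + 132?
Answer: -6616/3 ≈ -2205.3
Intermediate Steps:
J = 37/3 (J = ((-1*(-1) - 22) + 132)/9 = ((1 - 22) + 132)/9 = (-21 + 132)/9 = (⅑)*111 = 37/3 ≈ 12.333)
J*(-184) + B(-6, 17) = (37/3)*(-184) + (-2 - 6)² = -6808/3 + (-8)² = -6808/3 + 64 = -6616/3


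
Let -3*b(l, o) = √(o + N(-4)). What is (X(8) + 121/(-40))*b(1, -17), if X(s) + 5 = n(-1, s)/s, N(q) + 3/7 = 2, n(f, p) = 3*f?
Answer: 12*I*√21/5 ≈ 10.998*I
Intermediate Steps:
N(q) = 11/7 (N(q) = -3/7 + 2 = 11/7)
b(l, o) = -√(11/7 + o)/3 (b(l, o) = -√(o + 11/7)/3 = -√(11/7 + o)/3)
X(s) = -5 - 3/s (X(s) = -5 + (3*(-1))/s = -5 - 3/s)
(X(8) + 121/(-40))*b(1, -17) = ((-5 - 3/8) + 121/(-40))*(-√(77 + 49*(-17))/21) = ((-5 - 3*⅛) + 121*(-1/40))*(-√(77 - 833)/21) = ((-5 - 3/8) - 121/40)*(-2*I*√21/7) = (-43/8 - 121/40)*(-2*I*√21/7) = -(-12)*I*√21/5 = 12*I*√21/5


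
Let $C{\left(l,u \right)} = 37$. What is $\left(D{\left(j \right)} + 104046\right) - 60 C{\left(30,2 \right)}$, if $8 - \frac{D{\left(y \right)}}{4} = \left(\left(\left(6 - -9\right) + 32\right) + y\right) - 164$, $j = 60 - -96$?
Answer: $101702$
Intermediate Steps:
$j = 156$ ($j = 60 + 96 = 156$)
$D{\left(y \right)} = 500 - 4 y$ ($D{\left(y \right)} = 32 - 4 \left(\left(\left(\left(6 - -9\right) + 32\right) + y\right) - 164\right) = 32 - 4 \left(\left(\left(\left(6 + 9\right) + 32\right) + y\right) - 164\right) = 32 - 4 \left(\left(\left(15 + 32\right) + y\right) - 164\right) = 32 - 4 \left(\left(47 + y\right) - 164\right) = 32 - 4 \left(-117 + y\right) = 32 - \left(-468 + 4 y\right) = 500 - 4 y$)
$\left(D{\left(j \right)} + 104046\right) - 60 C{\left(30,2 \right)} = \left(\left(500 - 624\right) + 104046\right) - 2220 = \left(-124 + 104046\right) - 2220 = 103922 - 2220 = 101702$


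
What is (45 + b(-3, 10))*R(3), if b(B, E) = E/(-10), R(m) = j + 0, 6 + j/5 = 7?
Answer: 220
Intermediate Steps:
j = 5 (j = -30 + 5*7 = -30 + 35 = 5)
R(m) = 5 (R(m) = 5 + 0 = 5)
b(B, E) = -E/10 (b(B, E) = E*(-1/10) = -E/10)
(45 + b(-3, 10))*R(3) = (45 - 1/10*10)*5 = (45 - 1)*5 = 44*5 = 220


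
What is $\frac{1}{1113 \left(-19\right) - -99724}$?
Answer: $\frac{1}{78577} \approx 1.2726 \cdot 10^{-5}$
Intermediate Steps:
$\frac{1}{1113 \left(-19\right) - -99724} = \frac{1}{-21147 + 99724} = \frac{1}{78577}$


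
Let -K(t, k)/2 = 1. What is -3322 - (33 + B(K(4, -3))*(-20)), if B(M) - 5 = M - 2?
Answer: -3335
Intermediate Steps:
K(t, k) = -2 (K(t, k) = -2*1 = -2)
B(M) = 3 + M (B(M) = 5 + (M - 2) = 5 + (-2 + M) = 3 + M)
-3322 - (33 + B(K(4, -3))*(-20)) = -3322 - (33 + (3 - 2)*(-20)) = -3322 - (33 + 1*(-20)) = -3322 - (33 - 20) = -3322 - 1*13 = -3322 - 13 = -3335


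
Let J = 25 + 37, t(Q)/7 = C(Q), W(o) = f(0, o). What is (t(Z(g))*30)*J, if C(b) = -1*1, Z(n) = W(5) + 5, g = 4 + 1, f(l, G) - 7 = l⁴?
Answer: -13020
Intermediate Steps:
f(l, G) = 7 + l⁴
W(o) = 7 (W(o) = 7 + 0⁴ = 7 + 0 = 7)
g = 5
Z(n) = 12 (Z(n) = 7 + 5 = 12)
C(b) = -1
t(Q) = -7 (t(Q) = 7*(-1) = -7)
J = 62
(t(Z(g))*30)*J = -7*30*62 = -210*62 = -13020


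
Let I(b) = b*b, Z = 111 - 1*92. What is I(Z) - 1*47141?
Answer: -46780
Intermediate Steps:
Z = 19 (Z = 111 - 92 = 19)
I(b) = b²
I(Z) - 1*47141 = 19² - 1*47141 = 361 - 47141 = -46780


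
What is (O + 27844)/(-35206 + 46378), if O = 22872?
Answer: 12679/2793 ≈ 4.5396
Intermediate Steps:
(O + 27844)/(-35206 + 46378) = (22872 + 27844)/(-35206 + 46378) = 50716/11172 = 50716*(1/11172) = 12679/2793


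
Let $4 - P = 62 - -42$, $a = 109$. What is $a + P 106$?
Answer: $-10491$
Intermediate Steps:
$P = -100$ ($P = 4 - \left(62 - -42\right) = 4 - \left(62 + 42\right) = 4 - 104 = -100$)
$a + P 106 = 109 - 10600 = -10491$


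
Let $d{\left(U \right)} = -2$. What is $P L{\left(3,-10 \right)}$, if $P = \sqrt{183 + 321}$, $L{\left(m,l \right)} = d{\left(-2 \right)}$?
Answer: $- 12 \sqrt{14} \approx -44.9$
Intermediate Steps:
$L{\left(m,l \right)} = -2$
$P = 6 \sqrt{14}$ ($P = \sqrt{504} = 6 \sqrt{14} \approx 22.45$)
$P L{\left(3,-10 \right)} = 6 \sqrt{14} \left(-2\right) = - 12 \sqrt{14}$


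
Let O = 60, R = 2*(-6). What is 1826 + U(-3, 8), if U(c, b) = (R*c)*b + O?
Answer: 2174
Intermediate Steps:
R = -12
U(c, b) = 60 - 12*b*c (U(c, b) = (-12*c)*b + 60 = -12*b*c + 60 = 60 - 12*b*c)
1826 + U(-3, 8) = 1826 + (60 - 12*8*(-3)) = 1826 + (60 + 288) = 1826 + 348 = 2174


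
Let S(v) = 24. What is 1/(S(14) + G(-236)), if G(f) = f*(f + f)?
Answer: 1/111416 ≈ 8.9754e-6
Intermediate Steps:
G(f) = 2*f² (G(f) = f*(2*f) = 2*f²)
1/(S(14) + G(-236)) = 1/(24 + 2*(-236)²) = 1/(24 + 2*55696) = 1/(24 + 111392) = 1/111416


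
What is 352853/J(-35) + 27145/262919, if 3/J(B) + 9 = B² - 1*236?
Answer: 90916322830295/788757 ≈ 1.1527e+8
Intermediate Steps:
J(B) = 3/(-245 + B²) (J(B) = 3/(-9 + (B² - 1*236)) = 3/(-9 + (B² - 236)) = 3/(-9 + (-236 + B²)) = 3/(-245 + B²))
352853/J(-35) + 27145/262919 = 352853/((3/(-245 + (-35)²))) + 27145/262919 = 352853/((3/(-245 + 1225))) + 27145*(1/262919) = 352853/((3/980)) + 27145/262919 = 352853/((3*(1/980))) + 27145/262919 = 352853/(3/980) + 27145/262919 = 352853*(980/3) + 27145/262919 = 345795940/3 + 27145/262919 = 90916322830295/788757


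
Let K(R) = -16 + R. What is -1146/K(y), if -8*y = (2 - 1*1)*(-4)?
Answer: 2292/31 ≈ 73.935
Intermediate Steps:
y = ½ (y = -(2 - 1*1)*(-4)/8 = -(2 - 1)*(-4)/8 = -(-4)/8 = -⅛*(-4) = ½ ≈ 0.50000)
-1146/K(y) = -1146/(-16 + ½) = -1146/(-31/2) = -1146*(-2/31) = 2292/31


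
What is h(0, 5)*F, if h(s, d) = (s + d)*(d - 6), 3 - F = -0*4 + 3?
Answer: 0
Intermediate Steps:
F = 0 (F = 3 - (-0*4 + 3) = 3 - (-6*0 + 3) = 3 - (0 + 3) = 3 - 1*3 = 3 - 3 = 0)
h(s, d) = (-6 + d)*(d + s) (h(s, d) = (d + s)*(-6 + d) = (-6 + d)*(d + s))
h(0, 5)*F = (5² - 6*5 - 6*0 + 5*0)*0 = (25 - 30 + 0 + 0)*0 = -5*0 = 0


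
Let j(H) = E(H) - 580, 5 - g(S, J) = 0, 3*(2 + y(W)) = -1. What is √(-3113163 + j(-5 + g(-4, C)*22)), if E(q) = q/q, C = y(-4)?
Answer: I*√3113742 ≈ 1764.6*I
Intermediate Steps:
y(W) = -7/3 (y(W) = -2 + (⅓)*(-1) = -2 - ⅓ = -7/3)
C = -7/3 ≈ -2.3333
g(S, J) = 5 (g(S, J) = 5 - 1*0 = 5 + 0 = 5)
E(q) = 1
j(H) = -579 (j(H) = 1 - 580 = -579)
√(-3113163 + j(-5 + g(-4, C)*22)) = √(-3113163 - 579) = √(-3113742) = I*√3113742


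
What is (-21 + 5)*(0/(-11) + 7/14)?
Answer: -8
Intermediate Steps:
(-21 + 5)*(0/(-11) + 7/14) = -16*(0*(-1/11) + 7*(1/14)) = -16*(0 + 1/2) = -16*1/2 = -8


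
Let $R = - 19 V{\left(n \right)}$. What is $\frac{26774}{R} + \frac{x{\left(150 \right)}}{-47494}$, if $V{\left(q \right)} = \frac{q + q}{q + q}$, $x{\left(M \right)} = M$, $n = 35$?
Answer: $- \frac{635803603}{451193} \approx -1409.2$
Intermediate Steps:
$V{\left(q \right)} = 1$ ($V{\left(q \right)} = \frac{2 q}{2 q} = 2 q \frac{1}{2 q} = 1$)
$R = -19$ ($R = \left(-19\right) 1 = -19$)
$\frac{26774}{R} + \frac{x{\left(150 \right)}}{-47494} = \frac{26774}{-19} + \frac{150}{-47494} = 26774 \left(- \frac{1}{19}\right) + 150 \left(- \frac{1}{47494}\right) = - \frac{26774}{19} - \frac{75}{23747} = - \frac{635803603}{451193}$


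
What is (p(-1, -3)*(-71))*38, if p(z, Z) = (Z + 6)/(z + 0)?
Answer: 8094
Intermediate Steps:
p(z, Z) = (6 + Z)/z
(p(-1, -3)*(-71))*38 = (((6 - 3)/(-1))*(-71))*38 = (-1*3*(-71))*38 = -3*(-71)*38 = 213*38 = 8094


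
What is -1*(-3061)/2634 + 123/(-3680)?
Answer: 5470249/4846560 ≈ 1.1287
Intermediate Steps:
-1*(-3061)/2634 + 123/(-3680) = 3061*(1/2634) + 123*(-1/3680) = 3061/2634 - 123/3680 = 5470249/4846560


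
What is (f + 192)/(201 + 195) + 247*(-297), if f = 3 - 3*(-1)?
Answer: -146717/2 ≈ -73359.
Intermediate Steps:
f = 6 (f = 3 + 3 = 6)
(f + 192)/(201 + 195) + 247*(-297) = (6 + 192)/(201 + 195) + 247*(-297) = 198/396 - 73359 = 198*(1/396) - 73359 = ½ - 73359 = -146717/2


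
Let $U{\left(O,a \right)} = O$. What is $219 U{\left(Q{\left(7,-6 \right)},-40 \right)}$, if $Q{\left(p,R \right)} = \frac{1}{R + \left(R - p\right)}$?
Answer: $- \frac{219}{19} \approx -11.526$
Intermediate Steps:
$Q{\left(p,R \right)} = \frac{1}{- p + 2 R}$
$219 U{\left(Q{\left(7,-6 \right)},-40 \right)} = \frac{219}{\left(-1\right) 7 + 2 \left(-6\right)} = \frac{219}{-7 - 12} = \frac{219}{-19} = 219 \left(- \frac{1}{19}\right) = - \frac{219}{19}$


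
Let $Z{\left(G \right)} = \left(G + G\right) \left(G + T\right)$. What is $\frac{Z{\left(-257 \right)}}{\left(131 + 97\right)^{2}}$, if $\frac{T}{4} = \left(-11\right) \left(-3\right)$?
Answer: $\frac{32125}{25992} \approx 1.236$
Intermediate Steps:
$T = 132$ ($T = 4 \left(\left(-11\right) \left(-3\right)\right) = 4 \cdot 33 = 132$)
$Z{\left(G \right)} = 2 G \left(132 + G\right)$ ($Z{\left(G \right)} = \left(G + G\right) \left(G + 132\right) = 2 G \left(132 + G\right)$)
$\frac{Z{\left(-257 \right)}}{\left(131 + 97\right)^{2}} = \frac{2 \left(-257\right) \left(132 - 257\right)}{\left(131 + 97\right)^{2}} = \frac{2 \left(-257\right) \left(-125\right)}{228^{2}} = \frac{64250}{51984} = 64250 \cdot \frac{1}{51984} = \frac{32125}{25992}$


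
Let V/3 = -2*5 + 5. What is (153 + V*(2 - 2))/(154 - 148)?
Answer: 51/2 ≈ 25.500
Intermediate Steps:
V = -15 (V = 3*(-2*5 + 5) = 3*(-10 + 5) = 3*(-5) = -15)
(153 + V*(2 - 2))/(154 - 148) = (153 - 15*(2 - 2))/(154 - 148) = (153 - 15*0)/6 = (153 + 0)*(⅙) = 153*(⅙) = 51/2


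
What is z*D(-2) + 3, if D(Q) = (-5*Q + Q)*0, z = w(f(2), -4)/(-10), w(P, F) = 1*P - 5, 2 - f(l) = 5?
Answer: 3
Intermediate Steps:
f(l) = -3 (f(l) = 2 - 1*5 = 2 - 5 = -3)
w(P, F) = -5 + P (w(P, F) = P - 5 = -5 + P)
z = ⅘ (z = (-5 - 3)/(-10) = -8*(-⅒) = ⅘ ≈ 0.80000)
D(Q) = 0 (D(Q) = -4*Q*0 = 0)
z*D(-2) + 3 = (⅘)*0 + 3 = 0 + 3 = 3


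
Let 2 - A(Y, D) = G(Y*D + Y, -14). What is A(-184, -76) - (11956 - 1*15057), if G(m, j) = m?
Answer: -10697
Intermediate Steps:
A(Y, D) = 2 - Y - D*Y (A(Y, D) = 2 - (Y*D + Y) = 2 - (D*Y + Y) = 2 - (Y + D*Y) = 2 + (-Y - D*Y) = 2 - Y - D*Y)
A(-184, -76) - (11956 - 1*15057) = (2 - 1*(-184)*(1 - 76)) - (11956 - 1*15057) = (2 - 1*(-184)*(-75)) - (11956 - 15057) = (2 - 13800) - 1*(-3101) = -13798 + 3101 = -10697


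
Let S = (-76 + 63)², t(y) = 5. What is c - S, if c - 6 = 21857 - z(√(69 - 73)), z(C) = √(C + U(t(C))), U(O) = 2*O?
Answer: 21694 - √(10 + 2*I) ≈ 21691.0 - 0.31467*I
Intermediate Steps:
S = 169 (S = (-13)² = 169)
z(C) = √(10 + C) (z(C) = √(C + 2*5) = √(C + 10) = √(10 + C))
c = 21863 - √(10 + 2*I) (c = 6 + (21857 - √(10 + √(69 - 73))) = 6 + (21857 - √(10 + √(-4))) = 6 + (21857 - √(10 + 2*I)) = 21863 - √(10 + 2*I) ≈ 21860.0 - 0.31467*I)
c - S = (21863 - √(10 + 2*I)) - 1*169 = (21863 - √(10 + 2*I)) - 169 = 21694 - √(10 + 2*I)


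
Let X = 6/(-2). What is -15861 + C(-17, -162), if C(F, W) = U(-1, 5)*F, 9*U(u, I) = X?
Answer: -47566/3 ≈ -15855.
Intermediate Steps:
X = -3 (X = 6*(-1/2) = -3)
U(u, I) = -1/3 (U(u, I) = (1/9)*(-3) = -1/3)
C(F, W) = -F/3
-15861 + C(-17, -162) = -15861 - 1/3*(-17) = -15861 + 17/3 = -47566/3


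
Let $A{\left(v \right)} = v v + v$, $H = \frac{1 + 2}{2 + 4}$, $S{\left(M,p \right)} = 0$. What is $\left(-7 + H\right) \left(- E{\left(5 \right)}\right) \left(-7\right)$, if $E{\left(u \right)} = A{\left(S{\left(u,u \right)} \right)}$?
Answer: $0$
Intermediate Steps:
$H = \frac{1}{2}$ ($H = \frac{3}{6} = 3 \cdot \frac{1}{6} = \frac{1}{2} \approx 0.5$)
$A{\left(v \right)} = v + v^{2}$ ($A{\left(v \right)} = v^{2} + v = v + v^{2}$)
$E{\left(u \right)} = 0$ ($E{\left(u \right)} = 0 \left(1 + 0\right) = 0 \cdot 1 = 0$)
$\left(-7 + H\right) \left(- E{\left(5 \right)}\right) \left(-7\right) = \left(-7 + \frac{1}{2}\right) \left(\left(-1\right) 0\right) \left(-7\right) = \left(- \frac{13}{2}\right) 0 \left(-7\right) = 0 \left(-7\right) = 0$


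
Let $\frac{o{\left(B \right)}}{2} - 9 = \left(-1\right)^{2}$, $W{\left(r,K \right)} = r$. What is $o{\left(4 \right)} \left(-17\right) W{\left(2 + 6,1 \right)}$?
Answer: $-2720$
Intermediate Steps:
$o{\left(B \right)} = 20$ ($o{\left(B \right)} = 18 + 2 \left(-1\right)^{2} = 18 + 2 \cdot 1 = 18 + 2 = 20$)
$o{\left(4 \right)} \left(-17\right) W{\left(2 + 6,1 \right)} = 20 \left(-17\right) \left(2 + 6\right) = \left(-340\right) 8 = -2720$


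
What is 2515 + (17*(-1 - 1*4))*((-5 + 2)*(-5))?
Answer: 1240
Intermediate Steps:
2515 + (17*(-1 - 1*4))*((-5 + 2)*(-5)) = 2515 + (17*(-1 - 4))*(-3*(-5)) = 2515 + (17*(-5))*15 = 2515 - 85*15 = 2515 - 1275 = 1240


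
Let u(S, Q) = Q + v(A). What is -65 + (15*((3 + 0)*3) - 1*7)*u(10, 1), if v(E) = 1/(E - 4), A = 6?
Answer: 127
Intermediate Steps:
v(E) = 1/(-4 + E)
u(S, Q) = 1/2 + Q (u(S, Q) = Q + 1/(-4 + 6) = Q + 1/2 = 1/2 + Q)
-65 + (15*((3 + 0)*3) - 1*7)*u(10, 1) = -65 + (15*((3 + 0)*3) - 1*7)*(1/2 + 1) = -65 + (15*(3*3) - 7)*(3/2) = -65 + (15*9 - 7)*(3/2) = -65 + (135 - 7)*(3/2) = -65 + 128*(3/2) = -65 + 192 = 127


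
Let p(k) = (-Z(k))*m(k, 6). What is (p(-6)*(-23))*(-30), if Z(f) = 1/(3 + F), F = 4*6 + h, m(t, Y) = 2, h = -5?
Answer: -690/11 ≈ -62.727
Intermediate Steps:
F = 19 (F = 4*6 - 5 = 24 - 5 = 19)
Z(f) = 1/22 (Z(f) = 1/(3 + 19) = 1/22)
p(k) = -1/11 (p(k) = -1*1/22*2 = -1/22*2 = -1/11)
(p(-6)*(-23))*(-30) = -1/11*(-23)*(-30) = (23/11)*(-30) = -690/11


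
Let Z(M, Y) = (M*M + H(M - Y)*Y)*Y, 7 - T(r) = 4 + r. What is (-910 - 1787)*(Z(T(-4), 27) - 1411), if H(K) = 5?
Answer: -9593229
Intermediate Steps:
T(r) = 3 - r (T(r) = 7 - (4 + r) = 7 + (-4 - r) = 3 - r)
Z(M, Y) = Y*(M**2 + 5*Y) (Z(M, Y) = (M*M + 5*Y)*Y = (M**2 + 5*Y)*Y = Y*(M**2 + 5*Y))
(-910 - 1787)*(Z(T(-4), 27) - 1411) = (-910 - 1787)*(27*((3 - 1*(-4))**2 + 5*27) - 1411) = -2697*(27*((3 + 4)**2 + 135) - 1411) = -2697*(27*(7**2 + 135) - 1411) = -2697*(27*(49 + 135) - 1411) = -2697*(27*184 - 1411) = -2697*(4968 - 1411) = -2697*3557 = -9593229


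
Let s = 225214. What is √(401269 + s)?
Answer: 13*√3707 ≈ 791.51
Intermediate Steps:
√(401269 + s) = √(401269 + 225214) = √626483 = 13*√3707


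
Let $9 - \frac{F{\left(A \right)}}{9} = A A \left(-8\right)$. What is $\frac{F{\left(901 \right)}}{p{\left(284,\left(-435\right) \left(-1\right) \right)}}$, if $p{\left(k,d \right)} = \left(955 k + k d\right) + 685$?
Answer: $\frac{19483251}{131815} \approx 147.81$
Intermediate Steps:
$F{\left(A \right)} = 81 + 72 A^{2}$ ($F{\left(A \right)} = 81 - 9 A A \left(-8\right) = 81 - 9 A^{2} \left(-8\right) = 81 - 9 \left(- 8 A^{2}\right) = 81 + 72 A^{2}$)
$p{\left(k,d \right)} = 685 + 955 k + d k$ ($p{\left(k,d \right)} = \left(955 k + d k\right) + 685 = 685 + 955 k + d k$)
$\frac{F{\left(901 \right)}}{p{\left(284,\left(-435\right) \left(-1\right) \right)}} = \frac{81 + 72 \cdot 901^{2}}{685 + 955 \cdot 284 + \left(-435\right) \left(-1\right) 284} = \frac{81 + 72 \cdot 811801}{685 + 271220 + 435 \cdot 284} = \frac{81 + 58449672}{685 + 271220 + 123540} = \frac{58449753}{395445} = 58449753 \cdot \frac{1}{395445} = \frac{19483251}{131815}$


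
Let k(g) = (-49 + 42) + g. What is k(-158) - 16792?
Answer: -16957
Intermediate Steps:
k(g) = -7 + g
k(-158) - 16792 = (-7 - 158) - 16792 = -165 - 16792 = -16957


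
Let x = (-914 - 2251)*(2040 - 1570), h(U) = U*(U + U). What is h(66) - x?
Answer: 1496262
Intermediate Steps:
h(U) = 2*U² (h(U) = U*(2*U) = 2*U²)
x = -1487550 (x = -3165*470 = -1487550)
h(66) - x = 2*66² - 1*(-1487550) = 2*4356 + 1487550 = 8712 + 1487550 = 1496262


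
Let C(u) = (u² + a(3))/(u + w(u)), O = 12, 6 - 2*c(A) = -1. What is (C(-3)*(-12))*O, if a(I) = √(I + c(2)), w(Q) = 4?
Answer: -1296 - 72*√26 ≈ -1663.1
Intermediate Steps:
c(A) = 7/2 (c(A) = 3 - ½*(-1) = 3 + ½ = 7/2)
a(I) = √(7/2 + I) (a(I) = √(I + 7/2) = √(7/2 + I))
C(u) = (u² + √26/2)/(4 + u) (C(u) = (u² + √(14 + 4*3)/2)/(u + 4) = (u² + √(14 + 12)/2)/(4 + u) = (u² + √26/2)/(4 + u))
(C(-3)*(-12))*O = ((((-3)² + √26/2)/(4 - 3))*(-12))*12 = (((9 + √26/2)/1)*(-12))*12 = ((1*(9 + √26/2))*(-12))*12 = ((9 + √26/2)*(-12))*12 = (-108 - 6*√26)*12 = -1296 - 72*√26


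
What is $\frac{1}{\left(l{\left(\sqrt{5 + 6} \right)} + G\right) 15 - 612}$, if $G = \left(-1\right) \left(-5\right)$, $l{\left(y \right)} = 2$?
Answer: $- \frac{1}{507} \approx -0.0019724$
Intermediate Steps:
$G = 5$
$\frac{1}{\left(l{\left(\sqrt{5 + 6} \right)} + G\right) 15 - 612} = \frac{1}{\left(2 + 5\right) 15 - 612} = \frac{1}{7 \cdot 15 - 612} = \frac{1}{105 - 612} = \frac{1}{-507} = - \frac{1}{507}$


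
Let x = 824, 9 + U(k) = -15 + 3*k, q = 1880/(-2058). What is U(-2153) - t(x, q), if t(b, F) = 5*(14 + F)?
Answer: -6738337/1029 ≈ -6548.4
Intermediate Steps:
q = -940/1029 (q = 1880*(-1/2058) = -940/1029 ≈ -0.91351)
U(k) = -24 + 3*k (U(k) = -9 + (-15 + 3*k) = -24 + 3*k)
t(b, F) = 70 + 5*F
U(-2153) - t(x, q) = (-24 + 3*(-2153)) - (70 + 5*(-940/1029)) = (-24 - 6459) - (70 - 4700/1029) = -6483 - 1*67330/1029 = -6483 - 67330/1029 = -6738337/1029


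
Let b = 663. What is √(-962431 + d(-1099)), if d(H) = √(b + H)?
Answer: √(-962431 + 2*I*√109) ≈ 0.01 + 981.04*I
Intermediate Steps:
d(H) = √(663 + H)
√(-962431 + d(-1099)) = √(-962431 + √(663 - 1099)) = √(-962431 + √(-436)) = √(-962431 + 2*I*√109)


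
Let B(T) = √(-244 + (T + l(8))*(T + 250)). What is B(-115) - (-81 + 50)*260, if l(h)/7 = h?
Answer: 8060 + I*√8209 ≈ 8060.0 + 90.604*I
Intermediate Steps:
l(h) = 7*h
B(T) = √(-244 + (56 + T)*(250 + T)) (B(T) = √(-244 + (T + 7*8)*(T + 250)) = √(-244 + (T + 56)*(250 + T)) = √(-244 + (56 + T)*(250 + T)))
B(-115) - (-81 + 50)*260 = √(13756 + (-115)² + 306*(-115)) - (-81 + 50)*260 = √(13756 + 13225 - 35190) - (-31)*260 = √(-8209) - 1*(-8060) = I*√8209 + 8060 = 8060 + I*√8209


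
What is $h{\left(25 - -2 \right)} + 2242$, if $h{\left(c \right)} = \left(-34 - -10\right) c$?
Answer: $1594$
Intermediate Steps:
$h{\left(c \right)} = - 24 c$ ($h{\left(c \right)} = \left(-34 + 10\right) c = - 24 c$)
$h{\left(25 - -2 \right)} + 2242 = - 24 \left(25 - -2\right) + 2242 = - 24 \left(25 + 2\right) + 2242 = \left(-24\right) 27 + 2242 = -648 + 2242 = 1594$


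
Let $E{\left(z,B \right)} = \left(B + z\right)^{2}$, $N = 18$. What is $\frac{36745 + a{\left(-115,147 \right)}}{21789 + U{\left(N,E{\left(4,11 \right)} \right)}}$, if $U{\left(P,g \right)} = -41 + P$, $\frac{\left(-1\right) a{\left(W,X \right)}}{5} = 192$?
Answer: $\frac{35785}{21766} \approx 1.6441$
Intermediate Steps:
$a{\left(W,X \right)} = -960$ ($a{\left(W,X \right)} = \left(-5\right) 192 = -960$)
$\frac{36745 + a{\left(-115,147 \right)}}{21789 + U{\left(N,E{\left(4,11 \right)} \right)}} = \frac{36745 - 960}{21789 + \left(-41 + 18\right)} = \frac{35785}{21789 - 23} = \frac{35785}{21766}$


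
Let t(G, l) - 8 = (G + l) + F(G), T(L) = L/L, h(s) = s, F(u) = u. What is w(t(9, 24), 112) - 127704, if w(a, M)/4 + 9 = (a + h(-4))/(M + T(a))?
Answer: -14434436/113 ≈ -1.2774e+5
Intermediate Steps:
T(L) = 1
t(G, l) = 8 + l + 2*G (t(G, l) = 8 + ((G + l) + G) = 8 + (l + 2*G) = 8 + l + 2*G)
w(a, M) = -36 + 4*(-4 + a)/(1 + M) (w(a, M) = -36 + 4*((a - 4)/(M + 1)) = -36 + 4*((-4 + a)/(1 + M)) = -36 + 4*(-4 + a)/(1 + M))
w(t(9, 24), 112) - 127704 = 4*(-13 + (8 + 24 + 2*9) - 9*112)/(1 + 112) - 127704 = 4*(-13 + (8 + 24 + 18) - 1008)/113 - 127704 = 4*(1/113)*(-13 + 50 - 1008) - 127704 = 4*(1/113)*(-971) - 127704 = -3884/113 - 127704 = -14434436/113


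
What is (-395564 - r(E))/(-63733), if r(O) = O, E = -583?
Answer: 394981/63733 ≈ 6.1974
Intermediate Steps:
(-395564 - r(E))/(-63733) = (-395564 - 1*(-583))/(-63733) = (-395564 + 583)*(-1/63733) = -394981*(-1/63733) = 394981/63733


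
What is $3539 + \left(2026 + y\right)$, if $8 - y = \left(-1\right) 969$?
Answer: $6542$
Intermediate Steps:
$y = 977$ ($y = 8 - \left(-1\right) 969 = 8 - -969 = 8 + 969 = 977$)
$3539 + \left(2026 + y\right) = 3539 + \left(2026 + 977\right) = 3539 + 3003 = 6542$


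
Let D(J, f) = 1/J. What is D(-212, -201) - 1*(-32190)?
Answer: 6824279/212 ≈ 32190.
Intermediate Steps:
D(-212, -201) - 1*(-32190) = 1/(-212) - 1*(-32190) = -1/212 + 32190 = 6824279/212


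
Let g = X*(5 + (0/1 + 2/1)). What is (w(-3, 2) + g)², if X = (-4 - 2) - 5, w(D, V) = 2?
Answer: 5625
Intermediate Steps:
X = -11 (X = -6 - 5 = -11)
g = -77 (g = -11*(5 + (0/1 + 2/1)) = -11*(5 + (0*1 + 2*1)) = -11*(5 + (0 + 2)) = -11*(5 + 2) = -11*7 = -77)
(w(-3, 2) + g)² = (2 - 77)² = (-75)² = 5625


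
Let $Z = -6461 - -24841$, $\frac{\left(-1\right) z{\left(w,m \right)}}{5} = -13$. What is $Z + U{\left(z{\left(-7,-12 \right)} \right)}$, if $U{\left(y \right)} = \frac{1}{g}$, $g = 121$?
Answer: $\frac{2223981}{121} \approx 18380.0$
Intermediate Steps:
$z{\left(w,m \right)} = 65$ ($z{\left(w,m \right)} = \left(-5\right) \left(-13\right) = 65$)
$U{\left(y \right)} = \frac{1}{121}$
$Z = 18380$ ($Z = -6461 + 24841 = 18380$)
$Z + U{\left(z{\left(-7,-12 \right)} \right)} = 18380 + \frac{1}{121} = \frac{2223981}{121}$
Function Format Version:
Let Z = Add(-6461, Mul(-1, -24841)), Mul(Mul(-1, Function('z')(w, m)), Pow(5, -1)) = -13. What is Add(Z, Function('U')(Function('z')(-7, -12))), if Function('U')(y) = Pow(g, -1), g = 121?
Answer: Rational(2223981, 121) ≈ 18380.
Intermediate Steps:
Function('z')(w, m) = 65 (Function('z')(w, m) = Mul(-5, -13) = 65)
Function('U')(y) = Rational(1, 121) (Function('U')(y) = Pow(121, -1) = Rational(1, 121))
Z = 18380 (Z = Add(-6461, 24841) = 18380)
Add(Z, Function('U')(Function('z')(-7, -12))) = Add(18380, Rational(1, 121)) = Rational(2223981, 121)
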